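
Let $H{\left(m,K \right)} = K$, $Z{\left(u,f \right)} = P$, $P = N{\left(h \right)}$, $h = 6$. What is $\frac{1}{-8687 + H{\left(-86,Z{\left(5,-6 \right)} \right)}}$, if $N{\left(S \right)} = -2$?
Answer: $- \frac{1}{8689} \approx -0.00011509$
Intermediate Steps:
$P = -2$
$Z{\left(u,f \right)} = -2$
$\frac{1}{-8687 + H{\left(-86,Z{\left(5,-6 \right)} \right)}} = \frac{1}{-8687 - 2} = \frac{1}{-8689} = - \frac{1}{8689}$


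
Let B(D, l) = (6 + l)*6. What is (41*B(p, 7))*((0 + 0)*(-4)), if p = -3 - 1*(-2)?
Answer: 0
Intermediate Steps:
p = -1 (p = -3 + 2 = -1)
B(D, l) = 36 + 6*l
(41*B(p, 7))*((0 + 0)*(-4)) = (41*(36 + 6*7))*((0 + 0)*(-4)) = (41*(36 + 42))*(0*(-4)) = (41*78)*0 = 3198*0 = 0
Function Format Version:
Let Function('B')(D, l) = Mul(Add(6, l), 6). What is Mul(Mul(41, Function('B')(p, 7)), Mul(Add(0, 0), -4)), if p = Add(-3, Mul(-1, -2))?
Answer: 0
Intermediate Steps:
p = -1 (p = Add(-3, 2) = -1)
Function('B')(D, l) = Add(36, Mul(6, l))
Mul(Mul(41, Function('B')(p, 7)), Mul(Add(0, 0), -4)) = Mul(Mul(41, Add(36, Mul(6, 7))), Mul(Add(0, 0), -4)) = Mul(Mul(41, Add(36, 42)), Mul(0, -4)) = Mul(Mul(41, 78), 0) = Mul(3198, 0) = 0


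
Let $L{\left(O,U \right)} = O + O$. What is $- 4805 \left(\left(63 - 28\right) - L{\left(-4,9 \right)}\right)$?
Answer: $-206615$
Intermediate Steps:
$L{\left(O,U \right)} = 2 O$
$- 4805 \left(\left(63 - 28\right) - L{\left(-4,9 \right)}\right) = - 4805 \left(\left(63 - 28\right) - 2 \left(-4\right)\right) = - 4805 \left(\left(63 - 28\right) - -8\right) = - 4805 \left(35 + 8\right) = \left(-4805\right) 43 = -206615$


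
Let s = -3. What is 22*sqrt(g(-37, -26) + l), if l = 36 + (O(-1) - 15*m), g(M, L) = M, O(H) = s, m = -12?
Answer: 88*sqrt(11) ≈ 291.86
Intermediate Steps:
O(H) = -3
l = 213 (l = 36 + (-3 - 15*(-12)) = 36 + (-3 + 180) = 36 + 177 = 213)
22*sqrt(g(-37, -26) + l) = 22*sqrt(-37 + 213) = 22*sqrt(176) = 22*(4*sqrt(11)) = 88*sqrt(11)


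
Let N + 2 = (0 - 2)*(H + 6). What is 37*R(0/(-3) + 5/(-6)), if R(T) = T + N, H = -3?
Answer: -1961/6 ≈ -326.83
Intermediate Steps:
N = -8 (N = -2 + (0 - 2)*(-3 + 6) = -2 - 2*3 = -2 - 6 = -8)
R(T) = -8 + T (R(T) = T - 8 = -8 + T)
37*R(0/(-3) + 5/(-6)) = 37*(-8 + (0/(-3) + 5/(-6))) = 37*(-8 + (0*(-⅓) + 5*(-⅙))) = 37*(-8 + (0 - ⅚)) = 37*(-8 - ⅚) = 37*(-53/6) = -1961/6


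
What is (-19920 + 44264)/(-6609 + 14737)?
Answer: 3043/1016 ≈ 2.9951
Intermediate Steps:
(-19920 + 44264)/(-6609 + 14737) = 24344/8128 = 24344*(1/8128) = 3043/1016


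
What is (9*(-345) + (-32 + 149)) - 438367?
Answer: -441355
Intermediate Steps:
(9*(-345) + (-32 + 149)) - 438367 = (-3105 + 117) - 438367 = -2988 - 438367 = -441355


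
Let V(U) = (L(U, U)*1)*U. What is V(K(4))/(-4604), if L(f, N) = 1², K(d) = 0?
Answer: 0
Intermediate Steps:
L(f, N) = 1
V(U) = U (V(U) = (1*1)*U = 1*U = U)
V(K(4))/(-4604) = 0/(-4604) = 0*(-1/4604) = 0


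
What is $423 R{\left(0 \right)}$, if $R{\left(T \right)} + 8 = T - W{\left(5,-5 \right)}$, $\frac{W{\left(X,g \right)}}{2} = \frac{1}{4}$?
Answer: $- \frac{7191}{2} \approx -3595.5$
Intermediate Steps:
$W{\left(X,g \right)} = \frac{1}{2}$ ($W{\left(X,g \right)} = \frac{2}{4} = 2 \cdot \frac{1}{4} = \frac{1}{2}$)
$R{\left(T \right)} = - \frac{17}{2} + T$ ($R{\left(T \right)} = -8 + \left(T - \frac{1}{2}\right) = -8 + \left(- \frac{1}{2} + T\right) = - \frac{17}{2} + T$)
$423 R{\left(0 \right)} = 423 \left(- \frac{17}{2} + 0\right) = 423 \left(- \frac{17}{2}\right) = - \frac{7191}{2}$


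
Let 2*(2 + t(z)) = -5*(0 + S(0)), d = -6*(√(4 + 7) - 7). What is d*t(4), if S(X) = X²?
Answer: -84 + 12*√11 ≈ -44.201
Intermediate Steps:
d = 42 - 6*√11 (d = -6*(√11 - 7) = -6*(-7 + √11) = 42 - 6*√11 ≈ 22.100)
t(z) = -2 (t(z) = -2 + (-5*(0 + 0²))/2 = -2 + (-5*(0 + 0))/2 = -2 + (-5*0)/2 = -2 + (½)*0 = -2 + 0 = -2)
d*t(4) = (42 - 6*√11)*(-2) = -84 + 12*√11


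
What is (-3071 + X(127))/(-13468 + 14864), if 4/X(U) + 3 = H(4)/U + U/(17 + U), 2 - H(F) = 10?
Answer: -122566129/55682252 ≈ -2.2012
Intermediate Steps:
H(F) = -8 (H(F) = 2 - 1*10 = 2 - 10 = -8)
X(U) = 4/(-3 - 8/U + U/(17 + U)) (X(U) = 4/(-3 + (-8/U + U/(17 + U))) = 4/(-3 - 8/U + U/(17 + U)))
(-3071 + X(127))/(-13468 + 14864) = (-3071 - 4*127*(17 + 127)/(136 + 2*127**2 + 59*127))/(-13468 + 14864) = (-3071 - 4*127*144/(136 + 2*16129 + 7493))/1396 = (-3071 - 4*127*144/(136 + 32258 + 7493))*(1/1396) = (-3071 - 4*127*144/39887)*(1/1396) = (-3071 - 4*127*1/39887*144)*(1/1396) = (-3071 - 73152/39887)*(1/1396) = -122566129/39887*1/1396 = -122566129/55682252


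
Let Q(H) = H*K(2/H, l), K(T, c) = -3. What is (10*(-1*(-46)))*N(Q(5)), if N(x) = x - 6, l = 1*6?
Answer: -9660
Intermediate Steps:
l = 6
Q(H) = -3*H (Q(H) = H*(-3) = -3*H)
N(x) = -6 + x
(10*(-1*(-46)))*N(Q(5)) = (10*(-1*(-46)))*(-6 - 3*5) = (10*46)*(-6 - 15) = 460*(-21) = -9660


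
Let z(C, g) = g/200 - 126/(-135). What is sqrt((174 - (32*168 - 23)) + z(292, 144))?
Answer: I*sqrt(1164903)/15 ≈ 71.954*I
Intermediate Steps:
z(C, g) = 14/15 + g/200 (z(C, g) = g*(1/200) - 126*(-1/135) = g/200 + 14/15 = 14/15 + g/200)
sqrt((174 - (32*168 - 23)) + z(292, 144)) = sqrt((174 - (32*168 - 23)) + (14/15 + (1/200)*144)) = sqrt((174 - (5376 - 23)) + (14/15 + 18/25)) = sqrt((174 - 1*5353) + 124/75) = sqrt((174 - 5353) + 124/75) = sqrt(-5179 + 124/75) = sqrt(-388301/75) = I*sqrt(1164903)/15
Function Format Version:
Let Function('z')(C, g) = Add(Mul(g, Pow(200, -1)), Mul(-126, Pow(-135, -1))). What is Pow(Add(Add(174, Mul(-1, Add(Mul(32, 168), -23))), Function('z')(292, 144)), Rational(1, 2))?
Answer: Mul(Rational(1, 15), I, Pow(1164903, Rational(1, 2))) ≈ Mul(71.954, I)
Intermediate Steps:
Function('z')(C, g) = Add(Rational(14, 15), Mul(Rational(1, 200), g)) (Function('z')(C, g) = Add(Mul(g, Rational(1, 200)), Mul(-126, Rational(-1, 135))) = Add(Mul(Rational(1, 200), g), Rational(14, 15)) = Add(Rational(14, 15), Mul(Rational(1, 200), g)))
Pow(Add(Add(174, Mul(-1, Add(Mul(32, 168), -23))), Function('z')(292, 144)), Rational(1, 2)) = Pow(Add(Add(174, Mul(-1, Add(Mul(32, 168), -23))), Add(Rational(14, 15), Mul(Rational(1, 200), 144))), Rational(1, 2)) = Pow(Add(Add(174, Mul(-1, Add(5376, -23))), Add(Rational(14, 15), Rational(18, 25))), Rational(1, 2)) = Pow(Add(Add(174, Mul(-1, 5353)), Rational(124, 75)), Rational(1, 2)) = Pow(Add(Add(174, -5353), Rational(124, 75)), Rational(1, 2)) = Pow(Add(-5179, Rational(124, 75)), Rational(1, 2)) = Pow(Rational(-388301, 75), Rational(1, 2)) = Mul(Rational(1, 15), I, Pow(1164903, Rational(1, 2)))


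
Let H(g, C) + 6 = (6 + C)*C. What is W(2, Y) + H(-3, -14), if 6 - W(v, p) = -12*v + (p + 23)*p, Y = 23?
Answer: -922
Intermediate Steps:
H(g, C) = -6 + C*(6 + C) (H(g, C) = -6 + (6 + C)*C = -6 + C*(6 + C))
W(v, p) = 6 + 12*v - p*(23 + p) (W(v, p) = 6 - (-12*v + (p + 23)*p) = 6 - (-12*v + (23 + p)*p) = 6 - (-12*v + p*(23 + p)) = 6 + (12*v - p*(23 + p)) = 6 + 12*v - p*(23 + p))
W(2, Y) + H(-3, -14) = (6 - 1*23² - 23*23 + 12*2) + (-6 + (-14)² + 6*(-14)) = (6 - 1*529 - 529 + 24) + (-6 + 196 - 84) = (6 - 529 - 529 + 24) + 106 = -1028 + 106 = -922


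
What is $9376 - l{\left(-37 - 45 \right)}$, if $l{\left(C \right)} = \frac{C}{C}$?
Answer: $9375$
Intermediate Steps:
$l{\left(C \right)} = 1$
$9376 - l{\left(-37 - 45 \right)} = 9376 - 1 = 9375$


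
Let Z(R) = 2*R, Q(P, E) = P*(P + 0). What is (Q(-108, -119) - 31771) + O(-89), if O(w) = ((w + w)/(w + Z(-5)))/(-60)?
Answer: -59717879/2970 ≈ -20107.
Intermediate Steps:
Q(P, E) = P² (Q(P, E) = P*P = P²)
O(w) = -w/(30*(-10 + w)) (O(w) = ((w + w)/(w + 2*(-5)))/(-60) = ((2*w)/(w - 10))*(-1/60) = ((2*w)/(-10 + w))*(-1/60) = (2*w/(-10 + w))*(-1/60) = -w/(30*(-10 + w)))
(Q(-108, -119) - 31771) + O(-89) = ((-108)² - 31771) - 1*(-89)/(-300 + 30*(-89)) = (11664 - 31771) - 1*(-89)/(-300 - 2670) = -20107 - 1*(-89)/(-2970) = -20107 - 1*(-89)*(-1/2970) = -20107 - 89/2970 = -59717879/2970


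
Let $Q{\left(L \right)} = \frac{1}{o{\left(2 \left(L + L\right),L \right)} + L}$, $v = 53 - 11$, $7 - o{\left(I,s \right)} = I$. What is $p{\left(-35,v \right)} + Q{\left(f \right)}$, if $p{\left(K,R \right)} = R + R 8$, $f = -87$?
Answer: $\frac{101305}{268} \approx 378.0$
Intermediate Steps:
$o{\left(I,s \right)} = 7 - I$
$v = 42$ ($v = 53 - 11 = 42$)
$Q{\left(L \right)} = \frac{1}{7 - 3 L}$ ($Q{\left(L \right)} = \frac{1}{\left(7 - 2 \left(L + L\right)\right) + L} = \frac{1}{\left(7 - 2 \cdot 2 L\right) + L} = \frac{1}{\left(7 - 4 L\right) + L} = \frac{1}{7 - 3 L}$)
$p{\left(K,R \right)} = 9 R$ ($p{\left(K,R \right)} = R + 8 R = 9 R$)
$p{\left(-35,v \right)} + Q{\left(f \right)} = 9 \cdot 42 - \frac{1}{-7 + 3 \left(-87\right)} = 378 - \frac{1}{-7 - 261} = 378 - \frac{1}{-268} = 378 - - \frac{1}{268} = 378 + \frac{1}{268} = \frac{101305}{268}$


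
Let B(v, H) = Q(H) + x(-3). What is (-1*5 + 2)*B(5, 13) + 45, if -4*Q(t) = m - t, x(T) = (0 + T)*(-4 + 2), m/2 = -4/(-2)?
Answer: 81/4 ≈ 20.250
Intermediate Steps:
m = 4 (m = 2*(-4/(-2)) = 2*(-4*(-1/2)) = 2*2 = 4)
x(T) = -2*T (x(T) = T*(-2) = -2*T)
Q(t) = -1 + t/4 (Q(t) = -(4 - t)/4 = -1 + t/4)
B(v, H) = 5 + H/4 (B(v, H) = (-1 + H/4) - 2*(-3) = (-1 + H/4) + 6 = 5 + H/4)
(-1*5 + 2)*B(5, 13) + 45 = (-1*5 + 2)*(5 + (1/4)*13) + 45 = (-5 + 2)*(5 + 13/4) + 45 = -3*33/4 + 45 = -99/4 + 45 = 81/4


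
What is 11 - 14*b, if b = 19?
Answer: -255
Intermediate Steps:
11 - 14*b = 11 - 14*19 = 11 - 266 = -255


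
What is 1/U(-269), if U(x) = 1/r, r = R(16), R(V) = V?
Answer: 16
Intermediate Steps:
r = 16
U(x) = 1/16
1/U(-269) = 1/(1/16) = 16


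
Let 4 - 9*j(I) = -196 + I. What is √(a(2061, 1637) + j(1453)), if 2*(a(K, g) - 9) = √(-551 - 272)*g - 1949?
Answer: √(-39770 + 29466*I*√823)/6 ≈ 105.84 + 110.93*I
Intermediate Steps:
a(K, g) = -1931/2 + I*g*√823/2 (a(K, g) = 9 + (√(-551 - 272)*g - 1949)/2 = 9 + (√(-823)*g - 1949)/2 = 9 + ((I*√823)*g - 1949)/2 = 9 + (I*g*√823 - 1949)/2 = 9 + (-1949 + I*g*√823)/2 = 9 + (-1949/2 + I*g*√823/2) = -1931/2 + I*g*√823/2)
j(I) = 200/9 - I/9 (j(I) = 4/9 - (-196 + I)/9 = 4/9 + (196/9 - I/9) = 200/9 - I/9)
√(a(2061, 1637) + j(1453)) = √((-1931/2 + (½)*I*1637*√823) + (200/9 - ⅑*1453)) = √((-1931/2 + 1637*I*√823/2) + (200/9 - 1453/9)) = √((-1931/2 + 1637*I*√823/2) - 1253/9) = √(-19885/18 + 1637*I*√823/2)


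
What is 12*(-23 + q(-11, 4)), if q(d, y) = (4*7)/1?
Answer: 60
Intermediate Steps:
q(d, y) = 28 (q(d, y) = 28*1 = 28)
12*(-23 + q(-11, 4)) = 12*(-23 + 28) = 12*5 = 60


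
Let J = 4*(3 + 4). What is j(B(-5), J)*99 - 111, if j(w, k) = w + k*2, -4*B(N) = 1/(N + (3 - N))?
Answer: 21699/4 ≈ 5424.8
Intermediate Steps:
J = 28 (J = 4*7 = 28)
B(N) = -1/12 (B(N) = -1/(4*(N + (3 - N))) = -1/4/3 = -1/4*1/3 = -1/12)
j(w, k) = w + 2*k
j(B(-5), J)*99 - 111 = (-1/12 + 2*28)*99 - 111 = (-1/12 + 56)*99 - 111 = (671/12)*99 - 111 = 22143/4 - 111 = 21699/4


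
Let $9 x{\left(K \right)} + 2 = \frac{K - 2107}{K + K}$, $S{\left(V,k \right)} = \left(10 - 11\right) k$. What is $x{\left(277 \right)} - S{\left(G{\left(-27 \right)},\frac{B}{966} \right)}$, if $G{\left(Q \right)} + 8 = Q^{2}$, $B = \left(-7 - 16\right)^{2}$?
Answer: $- \frac{1453}{34902} \approx -0.041631$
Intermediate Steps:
$B = 529$ ($B = \left(-23\right)^{2} = 529$)
$G{\left(Q \right)} = -8 + Q^{2}$
$S{\left(V,k \right)} = - k$
$x{\left(K \right)} = - \frac{2}{9} + \frac{-2107 + K}{18 K}$ ($x{\left(K \right)} = - \frac{2}{9} + \frac{\left(K - 2107\right) \frac{1}{K + K}}{9} = - \frac{2}{9} + \frac{\left(-2107 + K\right) \frac{1}{2 K}}{9} = - \frac{2}{9} + \frac{\frac{1}{2} \frac{1}{K} \left(-2107 + K\right)}{9} = - \frac{2}{9} + \frac{-2107 + K}{18 K}$)
$x{\left(277 \right)} - S{\left(G{\left(-27 \right)},\frac{B}{966} \right)} = \frac{-2107 - 831}{18 \cdot 277} - - \frac{529}{966} = \frac{1}{18} \cdot \frac{1}{277} \left(-2107 - 831\right) - - \frac{529}{966} = \frac{1}{18} \cdot \frac{1}{277} \left(-2938\right) - \left(-1\right) \frac{23}{42} = - \frac{1469}{2493} - - \frac{23}{42} = - \frac{1469}{2493} + \frac{23}{42} = - \frac{1453}{34902}$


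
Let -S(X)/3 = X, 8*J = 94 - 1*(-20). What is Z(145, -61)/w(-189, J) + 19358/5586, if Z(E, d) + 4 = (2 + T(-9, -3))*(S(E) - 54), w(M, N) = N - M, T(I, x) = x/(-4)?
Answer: -799912/252301 ≈ -3.1705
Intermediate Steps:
J = 57/4 (J = (94 - 1*(-20))/8 = (94 + 20)/8 = (1/8)*114 = 57/4 ≈ 14.250)
T(I, x) = -x/4 (T(I, x) = x*(-1/4) = -x/4)
S(X) = -3*X
Z(E, d) = -305/2 - 33*E/4 (Z(E, d) = -4 + (2 - 1/4*(-3))*(-3*E - 54) = -4 + (2 + 3/4)*(-54 - 3*E) = -4 + 11*(-54 - 3*E)/4 = -4 + (-297/2 - 33*E/4) = -305/2 - 33*E/4)
Z(145, -61)/w(-189, J) + 19358/5586 = (-305/2 - 33/4*145)/(57/4 - 1*(-189)) + 19358/5586 = (-305/2 - 4785/4)/(57/4 + 189) + 19358*(1/5586) = -5395/(4*813/4) + 9679/2793 = -5395/4*4/813 + 9679/2793 = -5395/813 + 9679/2793 = -799912/252301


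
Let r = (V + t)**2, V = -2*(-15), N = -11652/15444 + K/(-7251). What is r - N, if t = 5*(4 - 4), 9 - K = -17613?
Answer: 2809517845/3110679 ≈ 903.18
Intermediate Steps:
K = 17622 (K = 9 - 1*(-17613) = 9 + 17613 = 17622)
t = 0 (t = 5*0 = 0)
N = -9906745/3110679 (N = -11652/15444 + 17622/(-7251) = -11652*1/15444 + 17622*(-1/7251) = -971/1287 - 5874/2417 = -9906745/3110679 ≈ -3.1848)
V = 30
r = 900 (r = (30 + 0)**2 = 30**2 = 900)
r - N = 900 - 1*(-9906745/3110679) = 900 + 9906745/3110679 = 2809517845/3110679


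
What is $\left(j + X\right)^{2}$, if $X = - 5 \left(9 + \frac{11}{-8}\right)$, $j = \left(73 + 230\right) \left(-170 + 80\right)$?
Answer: $\frac{47726956225}{64} \approx 7.4573 \cdot 10^{8}$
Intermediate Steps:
$j = -27270$ ($j = 303 \left(-90\right) = -27270$)
$X = - \frac{305}{8}$ ($X = - 5 \left(9 + 11 \left(- \frac{1}{8}\right)\right) = - 5 \left(9 - \frac{11}{8}\right) = \left(-5\right) \frac{61}{8} = - \frac{305}{8} \approx -38.125$)
$\left(j + X\right)^{2} = \left(-27270 - \frac{305}{8}\right)^{2} = \left(- \frac{218465}{8}\right)^{2} = \frac{47726956225}{64}$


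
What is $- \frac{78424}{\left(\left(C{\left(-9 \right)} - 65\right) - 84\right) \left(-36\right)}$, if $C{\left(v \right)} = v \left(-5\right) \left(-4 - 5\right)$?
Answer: $- \frac{9803}{2493} \approx -3.9322$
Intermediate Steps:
$C{\left(v \right)} = 45 v$ ($C{\left(v \right)} = - 5 v \left(-9\right) = 45 v$)
$- \frac{78424}{\left(\left(C{\left(-9 \right)} - 65\right) - 84\right) \left(-36\right)} = - \frac{78424}{\left(\left(45 \left(-9\right) - 65\right) - 84\right) \left(-36\right)} = - \frac{78424}{\left(\left(-405 - 65\right) - 84\right) \left(-36\right)} = - \frac{78424}{\left(-470 - 84\right) \left(-36\right)} = - \frac{78424}{\left(-554\right) \left(-36\right)} = - \frac{78424}{19944} = \left(-78424\right) \frac{1}{19944} = - \frac{9803}{2493}$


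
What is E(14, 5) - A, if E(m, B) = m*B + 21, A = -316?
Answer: 407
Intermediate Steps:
E(m, B) = 21 + B*m (E(m, B) = B*m + 21 = 21 + B*m)
E(14, 5) - A = (21 + 5*14) - 1*(-316) = (21 + 70) + 316 = 91 + 316 = 407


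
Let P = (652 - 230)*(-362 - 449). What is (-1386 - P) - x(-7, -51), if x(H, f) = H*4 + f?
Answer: 340935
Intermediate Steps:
P = -342242 (P = 422*(-811) = -342242)
x(H, f) = f + 4*H (x(H, f) = 4*H + f = f + 4*H)
(-1386 - P) - x(-7, -51) = (-1386 - 1*(-342242)) - (-51 + 4*(-7)) = (-1386 + 342242) - (-51 - 28) = 340856 - 1*(-79) = 340856 + 79 = 340935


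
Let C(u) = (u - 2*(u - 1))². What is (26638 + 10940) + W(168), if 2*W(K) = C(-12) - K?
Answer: 37592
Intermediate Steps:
C(u) = (2 - u)² (C(u) = (u - 2*(-1 + u))² = (u + (2 - 2*u))² = (2 - u)²)
W(K) = 98 - K/2 (W(K) = ((-2 - 12)² - K)/2 = ((-14)² - K)/2 = (196 - K)/2 = 98 - K/2)
(26638 + 10940) + W(168) = (26638 + 10940) + (98 - ½*168) = 37578 + (98 - 84) = 37578 + 14 = 37592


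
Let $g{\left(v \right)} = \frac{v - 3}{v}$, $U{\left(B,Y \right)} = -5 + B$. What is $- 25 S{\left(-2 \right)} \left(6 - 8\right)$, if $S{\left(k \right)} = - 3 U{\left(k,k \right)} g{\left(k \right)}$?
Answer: $2625$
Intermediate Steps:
$g{\left(v \right)} = \frac{-3 + v}{v}$
$S{\left(k \right)} = \frac{\left(-3 + k\right) \left(15 - 3 k\right)}{k}$ ($S{\left(k \right)} = - 3 \left(-5 + k\right) \frac{-3 + k}{k} = \left(15 - 3 k\right) \frac{-3 + k}{k} = \frac{\left(-3 + k\right) \left(15 - 3 k\right)}{k}$)
$- 25 S{\left(-2 \right)} \left(6 - 8\right) = - 25 \left(24 - \frac{45}{-2} - -6\right) \left(6 - 8\right) = - 25 \left(24 - - \frac{45}{2} + 6\right) \left(6 - 8\right) = - 25 \left(24 + \frac{45}{2} + 6\right) \left(-2\right) = \left(-25\right) \frac{105}{2} \left(-2\right) = \left(- \frac{2625}{2}\right) \left(-2\right) = 2625$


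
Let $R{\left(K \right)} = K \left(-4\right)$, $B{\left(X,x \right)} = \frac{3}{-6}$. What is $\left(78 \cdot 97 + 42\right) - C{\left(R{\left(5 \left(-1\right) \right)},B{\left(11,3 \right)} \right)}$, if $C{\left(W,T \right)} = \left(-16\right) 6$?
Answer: $7704$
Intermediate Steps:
$B{\left(X,x \right)} = - \frac{1}{2}$ ($B{\left(X,x \right)} = 3 \left(- \frac{1}{6}\right) = - \frac{1}{2}$)
$R{\left(K \right)} = - 4 K$
$C{\left(W,T \right)} = -96$
$\left(78 \cdot 97 + 42\right) - C{\left(R{\left(5 \left(-1\right) \right)},B{\left(11,3 \right)} \right)} = \left(78 \cdot 97 + 42\right) - -96 = \left(7566 + 42\right) + 96 = 7608 + 96 = 7704$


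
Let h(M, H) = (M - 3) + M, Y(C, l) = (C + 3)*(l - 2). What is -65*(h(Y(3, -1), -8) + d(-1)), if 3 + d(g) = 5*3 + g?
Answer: 1820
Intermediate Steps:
d(g) = 12 + g (d(g) = -3 + (5*3 + g) = -3 + (15 + g) = 12 + g)
Y(C, l) = (-2 + l)*(3 + C) (Y(C, l) = (3 + C)*(-2 + l) = (-2 + l)*(3 + C))
h(M, H) = -3 + 2*M (h(M, H) = (-3 + M) + M = -3 + 2*M)
-65*(h(Y(3, -1), -8) + d(-1)) = -65*((-3 + 2*(-6 - 2*3 + 3*(-1) + 3*(-1))) + (12 - 1)) = -65*((-3 + 2*(-6 - 6 - 3 - 3)) + 11) = -65*((-3 + 2*(-18)) + 11) = -65*((-3 - 36) + 11) = -65*(-39 + 11) = -65*(-28) = 1820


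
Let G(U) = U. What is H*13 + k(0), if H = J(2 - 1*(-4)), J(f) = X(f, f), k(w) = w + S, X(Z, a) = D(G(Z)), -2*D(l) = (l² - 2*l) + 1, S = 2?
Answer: -321/2 ≈ -160.50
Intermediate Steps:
D(l) = -½ + l - l²/2 (D(l) = -((l² - 2*l) + 1)/2 = -(1 + l² - 2*l)/2 = -½ + l - l²/2)
X(Z, a) = -½ + Z - Z²/2
k(w) = 2 + w (k(w) = w + 2 = 2 + w)
J(f) = -½ + f - f²/2
H = -25/2 (H = -½ + (2 - 1*(-4)) - (2 - 1*(-4))²/2 = -½ + (2 + 4) - (2 + 4)²/2 = -½ + 6 - ½*6² = -½ + 6 - ½*36 = -½ + 6 - 18 = -25/2 ≈ -12.500)
H*13 + k(0) = -25/2*13 + (2 + 0) = -325/2 + 2 = -321/2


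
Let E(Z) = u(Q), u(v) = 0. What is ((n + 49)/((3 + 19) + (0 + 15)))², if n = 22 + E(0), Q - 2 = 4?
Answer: 5041/1369 ≈ 3.6823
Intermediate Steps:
Q = 6 (Q = 2 + 4 = 6)
E(Z) = 0
n = 22 (n = 22 + 0 = 22)
((n + 49)/((3 + 19) + (0 + 15)))² = ((22 + 49)/((3 + 19) + (0 + 15)))² = (71/(22 + 15))² = (71/37)² = 5041/1369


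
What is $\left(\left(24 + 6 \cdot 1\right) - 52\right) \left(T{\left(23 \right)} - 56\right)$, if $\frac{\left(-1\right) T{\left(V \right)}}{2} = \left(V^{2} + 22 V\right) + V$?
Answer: $47784$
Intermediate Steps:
$T{\left(V \right)} = - 46 V - 2 V^{2}$ ($T{\left(V \right)} = - 2 \left(\left(V^{2} + 22 V\right) + V\right) = - 2 \left(V^{2} + 23 V\right) = - 46 V - 2 V^{2}$)
$\left(\left(24 + 6 \cdot 1\right) - 52\right) \left(T{\left(23 \right)} - 56\right) = \left(\left(24 + 6 \cdot 1\right) - 52\right) \left(\left(-2\right) 23 \left(23 + 23\right) - 56\right) = \left(\left(24 + 6\right) - 52\right) \left(\left(-2\right) 23 \cdot 46 - 56\right) = \left(30 - 52\right) \left(-2116 - 56\right) = \left(-22\right) \left(-2172\right) = 47784$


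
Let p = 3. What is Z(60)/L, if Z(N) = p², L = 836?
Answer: 9/836 ≈ 0.010766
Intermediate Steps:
Z(N) = 9 (Z(N) = 3² = 9)
Z(60)/L = 9/836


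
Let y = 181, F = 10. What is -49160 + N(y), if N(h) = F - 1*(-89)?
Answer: -49061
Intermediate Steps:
N(h) = 99 (N(h) = 10 - 1*(-89) = 10 + 89 = 99)
-49160 + N(y) = -49160 + 99 = -49061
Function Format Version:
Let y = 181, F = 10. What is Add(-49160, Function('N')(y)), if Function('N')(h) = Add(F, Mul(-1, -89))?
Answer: -49061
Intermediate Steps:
Function('N')(h) = 99 (Function('N')(h) = Add(10, Mul(-1, -89)) = Add(10, 89) = 99)
Add(-49160, Function('N')(y)) = Add(-49160, 99) = -49061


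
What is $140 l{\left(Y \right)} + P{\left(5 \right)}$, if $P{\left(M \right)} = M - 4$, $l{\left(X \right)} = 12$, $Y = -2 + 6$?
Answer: $1681$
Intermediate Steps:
$Y = 4$
$P{\left(M \right)} = -4 + M$
$140 l{\left(Y \right)} + P{\left(5 \right)} = 140 \cdot 12 + \left(-4 + 5\right) = 1680 + 1 = 1681$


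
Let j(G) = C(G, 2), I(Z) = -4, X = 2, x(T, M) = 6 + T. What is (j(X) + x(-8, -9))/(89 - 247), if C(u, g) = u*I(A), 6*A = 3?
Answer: 5/79 ≈ 0.063291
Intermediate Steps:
A = 1/2 (A = (1/6)*3 = 1/2 ≈ 0.50000)
C(u, g) = -4*u (C(u, g) = u*(-4) = -4*u)
j(G) = -4*G
(j(X) + x(-8, -9))/(89 - 247) = (-4*2 + (6 - 8))/(89 - 247) = (-8 - 2)/(-158) = -1/158*(-10) = 5/79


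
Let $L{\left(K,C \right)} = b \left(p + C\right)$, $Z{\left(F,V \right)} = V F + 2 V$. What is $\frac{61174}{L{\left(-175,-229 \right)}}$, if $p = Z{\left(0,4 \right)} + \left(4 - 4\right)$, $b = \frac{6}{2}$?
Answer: $- \frac{61174}{663} \approx -92.268$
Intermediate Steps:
$b = 3$ ($b = 6 \cdot \frac{1}{2} = 3$)
$Z{\left(F,V \right)} = 2 V + F V$ ($Z{\left(F,V \right)} = F V + 2 V = 2 V + F V$)
$p = 8$ ($p = 4 \left(2 + 0\right) + \left(4 - 4\right) = 4 \cdot 2 + \left(4 - 4\right) = 8 + 0 = 8$)
$L{\left(K,C \right)} = 24 + 3 C$ ($L{\left(K,C \right)} = 3 \left(8 + C\right) = 24 + 3 C$)
$\frac{61174}{L{\left(-175,-229 \right)}} = \frac{61174}{24 + 3 \left(-229\right)} = \frac{61174}{24 - 687} = \frac{61174}{-663} = 61174 \left(- \frac{1}{663}\right) = - \frac{61174}{663}$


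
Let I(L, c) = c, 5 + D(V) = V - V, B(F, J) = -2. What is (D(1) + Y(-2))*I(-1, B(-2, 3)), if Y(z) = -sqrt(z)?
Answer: 10 + 2*I*sqrt(2) ≈ 10.0 + 2.8284*I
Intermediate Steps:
D(V) = -5 (D(V) = -5 + (V - V) = -5 + 0 = -5)
(D(1) + Y(-2))*I(-1, B(-2, 3)) = (-5 - sqrt(-2))*(-2) = (-5 - I*sqrt(2))*(-2) = 10 + 2*I*sqrt(2)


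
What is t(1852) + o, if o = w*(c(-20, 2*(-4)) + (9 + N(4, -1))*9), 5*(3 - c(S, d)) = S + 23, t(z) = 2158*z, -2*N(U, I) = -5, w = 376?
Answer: 20182172/5 ≈ 4.0364e+6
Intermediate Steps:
N(U, I) = 5/2 (N(U, I) = -½*(-5) = 5/2)
c(S, d) = -8/5 - S/5 (c(S, d) = 3 - (S + 23)/5 = 3 - (23 + S)/5 = 3 + (-23/5 - S/5) = -8/5 - S/5)
o = 199092/5 (o = 376*((-8/5 - ⅕*(-20)) + (9 + 5/2)*9) = 376*((-8/5 + 4) + (23/2)*9) = 376*(12/5 + 207/2) = 376*(1059/10) = 199092/5 ≈ 39818.)
t(1852) + o = 2158*1852 + 199092/5 = 3996616 + 199092/5 = 20182172/5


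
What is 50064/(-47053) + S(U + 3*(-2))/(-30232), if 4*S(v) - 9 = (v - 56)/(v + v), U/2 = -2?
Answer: -60547181439/56900251840 ≈ -1.0641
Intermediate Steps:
U = -4 (U = 2*(-2) = -4)
S(v) = 9/4 + (-56 + v)/(8*v) (S(v) = 9/4 + ((v - 56)/(v + v))/4 = 9/4 + ((-56 + v)/((2*v)))/4 = 9/4 + ((-56 + v)*(1/(2*v)))/4 = 9/4 + ((-56 + v)/(2*v))/4 = 9/4 + (-56 + v)/(8*v))
50064/(-47053) + S(U + 3*(-2))/(-30232) = 50064/(-47053) + (19/8 - 7/(-4 + 3*(-2)))/(-30232) = 50064*(-1/47053) + (19/8 - 7/(-4 - 6))*(-1/30232) = -50064/47053 + (19/8 - 7/(-10))*(-1/30232) = -50064/47053 + (19/8 - 7*(-1/10))*(-1/30232) = -50064/47053 + (19/8 + 7/10)*(-1/30232) = -50064/47053 + (123/40)*(-1/30232) = -50064/47053 - 123/1209280 = -60547181439/56900251840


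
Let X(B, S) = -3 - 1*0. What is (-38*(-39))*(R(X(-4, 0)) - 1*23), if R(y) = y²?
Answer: -20748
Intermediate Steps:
X(B, S) = -3 (X(B, S) = -3 + 0 = -3)
(-38*(-39))*(R(X(-4, 0)) - 1*23) = (-38*(-39))*((-3)² - 1*23) = 1482*(9 - 23) = 1482*(-14) = -20748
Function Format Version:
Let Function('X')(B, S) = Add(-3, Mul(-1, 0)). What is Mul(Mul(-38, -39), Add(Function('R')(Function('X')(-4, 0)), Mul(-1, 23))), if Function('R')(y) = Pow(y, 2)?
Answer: -20748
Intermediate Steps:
Function('X')(B, S) = -3 (Function('X')(B, S) = Add(-3, 0) = -3)
Mul(Mul(-38, -39), Add(Function('R')(Function('X')(-4, 0)), Mul(-1, 23))) = Mul(Mul(-38, -39), Add(Pow(-3, 2), Mul(-1, 23))) = Mul(1482, Add(9, -23)) = Mul(1482, -14) = -20748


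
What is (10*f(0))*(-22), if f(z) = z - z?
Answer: 0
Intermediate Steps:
f(z) = 0
(10*f(0))*(-22) = (10*0)*(-22) = 0*(-22) = 0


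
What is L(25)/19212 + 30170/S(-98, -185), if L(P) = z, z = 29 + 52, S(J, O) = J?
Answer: -13800431/44828 ≈ -307.85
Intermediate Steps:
z = 81
L(P) = 81
L(25)/19212 + 30170/S(-98, -185) = 81/19212 + 30170/(-98) = 81*(1/19212) + 30170*(-1/98) = 27/6404 - 2155/7 = -13800431/44828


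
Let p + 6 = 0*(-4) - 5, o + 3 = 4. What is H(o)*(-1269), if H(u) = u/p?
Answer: 1269/11 ≈ 115.36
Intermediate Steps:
o = 1 (o = -3 + 4 = 1)
p = -11 (p = -6 + (0*(-4) - 5) = -6 + (0 - 5) = -6 - 5 = -11)
H(u) = -u/11 (H(u) = u/(-11) = u*(-1/11) = -u/11)
H(o)*(-1269) = -1/11*1*(-1269) = -1/11*(-1269) = 1269/11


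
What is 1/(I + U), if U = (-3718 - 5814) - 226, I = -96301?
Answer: -1/106059 ≈ -9.4287e-6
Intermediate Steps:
U = -9758 (U = -9532 - 226 = -9758)
1/(I + U) = 1/(-96301 - 9758) = 1/(-106059) = -1/106059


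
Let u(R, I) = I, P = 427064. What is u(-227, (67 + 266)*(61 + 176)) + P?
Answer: 505985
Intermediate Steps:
u(-227, (67 + 266)*(61 + 176)) + P = (67 + 266)*(61 + 176) + 427064 = 333*237 + 427064 = 78921 + 427064 = 505985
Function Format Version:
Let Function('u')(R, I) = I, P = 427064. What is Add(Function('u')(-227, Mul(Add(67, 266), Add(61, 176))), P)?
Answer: 505985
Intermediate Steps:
Add(Function('u')(-227, Mul(Add(67, 266), Add(61, 176))), P) = Add(Mul(Add(67, 266), Add(61, 176)), 427064) = Add(Mul(333, 237), 427064) = Add(78921, 427064) = 505985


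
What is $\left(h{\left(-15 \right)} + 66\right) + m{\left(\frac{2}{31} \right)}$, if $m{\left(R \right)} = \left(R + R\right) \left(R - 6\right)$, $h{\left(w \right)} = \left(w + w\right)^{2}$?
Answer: $\frac{927590}{961} \approx 965.23$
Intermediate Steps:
$h{\left(w \right)} = 4 w^{2}$ ($h{\left(w \right)} = \left(2 w\right)^{2} = 4 w^{2}$)
$m{\left(R \right)} = 2 R \left(-6 + R\right)$
$\left(h{\left(-15 \right)} + 66\right) + m{\left(\frac{2}{31} \right)} = \left(4 \left(-15\right)^{2} + 66\right) + 2 \cdot \frac{2}{31} \left(-6 + \frac{2}{31}\right) = \left(4 \cdot 225 + 66\right) + 2 \cdot 2 \cdot \frac{1}{31} \left(-6 + 2 \cdot \frac{1}{31}\right) = \left(900 + 66\right) + 2 \cdot \frac{2}{31} \left(-6 + \frac{2}{31}\right) = 966 + 2 \cdot \frac{2}{31} \left(- \frac{184}{31}\right) = 966 - \frac{736}{961} = \frac{927590}{961}$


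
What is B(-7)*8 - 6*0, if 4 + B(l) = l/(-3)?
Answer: -40/3 ≈ -13.333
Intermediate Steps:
B(l) = -4 - l/3 (B(l) = -4 + l/(-3) = -4 - l/3)
B(-7)*8 - 6*0 = (-4 - 1/3*(-7))*8 - 6*0 = (-4 + 7/3)*8 + 0 = -5/3*8 + 0 = -40/3 + 0 = -40/3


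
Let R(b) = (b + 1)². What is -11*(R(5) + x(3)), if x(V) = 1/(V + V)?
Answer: -2387/6 ≈ -397.83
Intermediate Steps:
x(V) = 1/(2*V)
R(b) = (1 + b)²
-11*(R(5) + x(3)) = -11*((1 + 5)² + (½)/3) = -11*(6² + (½)*(⅓)) = -11*(36 + ⅙) = -11*217/6 = -2387/6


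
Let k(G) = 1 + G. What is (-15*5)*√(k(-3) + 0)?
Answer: -75*I*√2 ≈ -106.07*I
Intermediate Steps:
(-15*5)*√(k(-3) + 0) = (-15*5)*√((1 - 3) + 0) = -75*√(-2 + 0) = -75*I*√2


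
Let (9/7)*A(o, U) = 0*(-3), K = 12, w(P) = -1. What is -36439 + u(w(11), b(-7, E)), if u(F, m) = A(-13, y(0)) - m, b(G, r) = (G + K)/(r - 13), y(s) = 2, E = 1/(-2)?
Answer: -983843/27 ≈ -36439.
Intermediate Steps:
E = -½ ≈ -0.50000
A(o, U) = 0 (A(o, U) = 7*(0*(-3))/9 = (7/9)*0 = 0)
b(G, r) = (12 + G)/(-13 + r) (b(G, r) = (G + 12)/(r - 13) = (12 + G)/(-13 + r))
u(F, m) = -m (u(F, m) = 0 - m = -m)
-36439 + u(w(11), b(-7, E)) = -36439 - (12 - 7)/(-13 - ½) = -36439 - 5/(-27/2) = -36439 - (-2)*5/27 = -36439 - 1*(-10/27) = -36439 + 10/27 = -983843/27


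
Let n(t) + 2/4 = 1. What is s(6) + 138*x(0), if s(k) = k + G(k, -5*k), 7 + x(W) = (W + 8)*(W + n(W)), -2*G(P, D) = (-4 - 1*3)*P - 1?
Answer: -773/2 ≈ -386.50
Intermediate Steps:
n(t) = ½ (n(t) = -½ + 1 = ½)
G(P, D) = ½ + 7*P/2 (G(P, D) = -((-4 - 1*3)*P - 1)/2 = -((-4 - 3)*P - 1)/2 = -(-7*P - 1)/2 = -(-1 - 7*P)/2 = ½ + 7*P/2)
x(W) = -7 + (½ + W)*(8 + W) (x(W) = -7 + (W + 8)*(W + ½) = -7 + (8 + W)*(½ + W) = -7 + (½ + W)*(8 + W))
s(k) = ½ + 9*k/2 (s(k) = k + (½ + 7*k/2) = ½ + 9*k/2)
s(6) + 138*x(0) = (½ + (9/2)*6) + 138*(-3 + 0² + (17/2)*0) = (½ + 27) + 138*(-3 + 0 + 0) = 55/2 + 138*(-3) = 55/2 - 414 = -773/2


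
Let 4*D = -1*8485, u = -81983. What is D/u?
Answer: 8485/327932 ≈ 0.025874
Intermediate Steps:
D = -8485/4 (D = (-1*8485)/4 = (¼)*(-8485) = -8485/4 ≈ -2121.3)
D/u = -8485/4/(-81983) = -8485/4*(-1/81983) = 8485/327932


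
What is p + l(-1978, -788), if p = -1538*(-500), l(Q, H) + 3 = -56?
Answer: 768941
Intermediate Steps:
l(Q, H) = -59 (l(Q, H) = -3 - 56 = -59)
p = 769000
p + l(-1978, -788) = 769000 - 59 = 768941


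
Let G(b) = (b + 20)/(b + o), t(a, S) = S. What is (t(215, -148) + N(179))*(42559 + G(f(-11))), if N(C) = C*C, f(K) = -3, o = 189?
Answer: 84154900321/62 ≈ 1.3573e+9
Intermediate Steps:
N(C) = C²
G(b) = (20 + b)/(189 + b) (G(b) = (b + 20)/(b + 189) = (20 + b)/(189 + b))
(t(215, -148) + N(179))*(42559 + G(f(-11))) = (-148 + 179²)*(42559 + (20 - 3)/(189 - 3)) = (-148 + 32041)*(42559 + 17/186) = 31893*(42559 + (1/186)*17) = 31893*(42559 + 17/186) = 31893*(7915991/186) = 84154900321/62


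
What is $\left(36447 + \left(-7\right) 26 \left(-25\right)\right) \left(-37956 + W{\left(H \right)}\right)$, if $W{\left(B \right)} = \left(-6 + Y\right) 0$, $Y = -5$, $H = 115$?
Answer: $-1556082132$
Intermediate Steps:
$W{\left(B \right)} = 0$ ($W{\left(B \right)} = \left(-6 - 5\right) 0 = \left(-11\right) 0 = 0$)
$\left(36447 + \left(-7\right) 26 \left(-25\right)\right) \left(-37956 + W{\left(H \right)}\right) = \left(36447 + \left(-7\right) 26 \left(-25\right)\right) \left(-37956 + 0\right) = \left(36447 - -4550\right) \left(-37956\right) = \left(36447 + 4550\right) \left(-37956\right) = 40997 \left(-37956\right) = -1556082132$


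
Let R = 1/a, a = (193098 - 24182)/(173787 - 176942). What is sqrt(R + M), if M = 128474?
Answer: 3*sqrt(841528616569)/7678 ≈ 358.43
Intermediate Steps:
a = -168916/3155 (a = 168916/(-3155) = 168916*(-1/3155) = -168916/3155 ≈ -53.539)
R = -3155/168916 (R = 1/(-168916/3155) = -3155/168916 ≈ -0.018678)
sqrt(R + M) = sqrt(-3155/168916 + 128474) = sqrt(21701311029/168916) = 3*sqrt(841528616569)/7678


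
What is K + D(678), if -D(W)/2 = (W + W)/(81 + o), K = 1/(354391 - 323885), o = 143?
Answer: -738679/61012 ≈ -12.107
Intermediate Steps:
K = 1/30506 ≈ 3.2780e-5
D(W) = -W/56 (D(W) = -2*(W + W)/(81 + 143) = -2*2*W/224 = -W/56)
K + D(678) = 1/30506 - 1/56*678 = 1/30506 - 339/28 = -738679/61012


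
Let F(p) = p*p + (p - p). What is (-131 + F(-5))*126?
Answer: -13356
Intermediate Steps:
F(p) = p**2 (F(p) = p**2 + 0 = p**2)
(-131 + F(-5))*126 = (-131 + (-5)**2)*126 = (-131 + 25)*126 = -106*126 = -13356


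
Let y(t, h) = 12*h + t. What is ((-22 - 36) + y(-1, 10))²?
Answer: 3721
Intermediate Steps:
y(t, h) = t + 12*h
((-22 - 36) + y(-1, 10))² = ((-22 - 36) + (-1 + 12*10))² = (-58 + (-1 + 120))² = (-58 + 119)² = 61² = 3721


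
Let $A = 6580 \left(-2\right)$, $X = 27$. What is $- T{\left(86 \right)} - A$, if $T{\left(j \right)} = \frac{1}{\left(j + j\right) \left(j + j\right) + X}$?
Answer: $\frac{389680759}{29611} \approx 13160.0$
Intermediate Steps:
$A = -13160$
$T{\left(j \right)} = \frac{1}{27 + 4 j^{2}}$ ($T{\left(j \right)} = \frac{1}{\left(j + j\right) \left(j + j\right) + 27} = \frac{1}{2 j 2 j + 27} = \frac{1}{4 j^{2} + 27} = \frac{1}{27 + 4 j^{2}}$)
$- T{\left(86 \right)} - A = - \frac{1}{27 + 4 \cdot 86^{2}} - -13160 = - \frac{1}{27 + 4 \cdot 7396} + 13160 = - \frac{1}{27 + 29584} + 13160 = - \frac{1}{29611} + 13160 = \frac{389680759}{29611}$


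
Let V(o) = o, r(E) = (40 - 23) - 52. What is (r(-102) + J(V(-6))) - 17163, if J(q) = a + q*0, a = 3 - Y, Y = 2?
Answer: -17197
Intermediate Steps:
a = 1 (a = 3 - 1*2 = 3 - 2 = 1)
r(E) = -35 (r(E) = 17 - 52 = -35)
J(q) = 1 (J(q) = 1 + q*0 = 1 + 0 = 1)
(r(-102) + J(V(-6))) - 17163 = (-35 + 1) - 17163 = -34 - 17163 = -17197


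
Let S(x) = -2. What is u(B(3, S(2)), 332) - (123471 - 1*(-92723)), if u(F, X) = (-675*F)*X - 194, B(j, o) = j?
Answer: -888688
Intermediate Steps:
u(F, X) = -194 - 675*F*X (u(F, X) = -675*F*X - 194 = -194 - 675*F*X)
u(B(3, S(2)), 332) - (123471 - 1*(-92723)) = (-194 - 675*3*332) - (123471 - 1*(-92723)) = (-194 - 672300) - (123471 + 92723) = -672494 - 1*216194 = -672494 - 216194 = -888688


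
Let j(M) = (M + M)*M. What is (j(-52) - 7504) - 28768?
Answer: -30864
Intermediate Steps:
j(M) = 2*M² (j(M) = (2*M)*M = 2*M²)
(j(-52) - 7504) - 28768 = (2*(-52)² - 7504) - 28768 = (2*2704 - 7504) - 28768 = (5408 - 7504) - 28768 = -2096 - 28768 = -30864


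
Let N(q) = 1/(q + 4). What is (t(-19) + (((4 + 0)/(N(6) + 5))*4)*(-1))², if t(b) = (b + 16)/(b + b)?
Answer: 35129329/3755844 ≈ 9.3532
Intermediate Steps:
N(q) = 1/(4 + q)
t(b) = (16 + b)/(2*b) (t(b) = (16 + b)/((2*b)) = (16 + b)*(1/(2*b)) = (16 + b)/(2*b))
(t(-19) + (((4 + 0)/(N(6) + 5))*4)*(-1))² = ((½)*(16 - 19)/(-19) + (((4 + 0)/(1/(4 + 6) + 5))*4)*(-1))² = ((½)*(-1/19)*(-3) + ((4/(1/10 + 5))*4)*(-1))² = (3/38 + ((4/(⅒ + 5))*4)*(-1))² = (3/38 + ((4/(51/10))*4)*(-1))² = (3/38 + ((4*(10/51))*4)*(-1))² = (3/38 + ((40/51)*4)*(-1))² = (3/38 + (160/51)*(-1))² = (3/38 - 160/51)² = (-5927/1938)² = 35129329/3755844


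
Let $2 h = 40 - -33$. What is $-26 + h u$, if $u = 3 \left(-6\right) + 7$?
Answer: $- \frac{855}{2} \approx -427.5$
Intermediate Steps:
$h = \frac{73}{2}$ ($h = \frac{40 - -33}{2} = \frac{40 + 33}{2} = \frac{1}{2} \cdot 73 = \frac{73}{2} \approx 36.5$)
$u = -11$ ($u = -18 + 7 = -11$)
$-26 + h u = -26 + \frac{73}{2} \left(-11\right) = -26 - \frac{803}{2} = - \frac{855}{2}$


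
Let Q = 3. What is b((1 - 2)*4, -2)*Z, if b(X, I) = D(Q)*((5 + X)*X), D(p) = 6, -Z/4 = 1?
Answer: 96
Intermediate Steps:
Z = -4 (Z = -4*1 = -4)
b(X, I) = 6*X*(5 + X) (b(X, I) = 6*((5 + X)*X) = 6*(X*(5 + X)) = 6*X*(5 + X))
b((1 - 2)*4, -2)*Z = (6*((1 - 2)*4)*(5 + (1 - 2)*4))*(-4) = (6*(-1*4)*(5 - 1*4))*(-4) = (6*(-4)*(5 - 4))*(-4) = (6*(-4)*1)*(-4) = -24*(-4) = 96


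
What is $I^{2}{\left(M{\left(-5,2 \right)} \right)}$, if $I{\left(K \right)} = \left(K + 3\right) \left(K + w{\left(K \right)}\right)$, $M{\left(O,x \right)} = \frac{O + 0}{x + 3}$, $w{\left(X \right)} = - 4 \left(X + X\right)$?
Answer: $196$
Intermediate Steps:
$w{\left(X \right)} = - 8 X$ ($w{\left(X \right)} = - 4 \cdot 2 X = - 8 X$)
$M{\left(O,x \right)} = \frac{O}{3 + x}$
$I{\left(K \right)} = - 7 K \left(3 + K\right)$ ($I{\left(K \right)} = \left(K + 3\right) \left(K - 8 K\right) = \left(3 + K\right) \left(- 7 K\right) = - 7 K \left(3 + K\right)$)
$I^{2}{\left(M{\left(-5,2 \right)} \right)} = \left(7 \left(- \frac{5}{3 + 2}\right) \left(-3 - - \frac{5}{3 + 2}\right)\right)^{2} = \left(7 \left(- \frac{5}{5}\right) \left(-3 - - \frac{5}{5}\right)\right)^{2} = \left(7 \left(\left(-5\right) \frac{1}{5}\right) \left(-3 - \left(-5\right) \frac{1}{5}\right)\right)^{2} = \left(7 \left(-1\right) \left(-3 - -1\right)\right)^{2} = \left(7 \left(-1\right) \left(-3 + 1\right)\right)^{2} = \left(7 \left(-1\right) \left(-2\right)\right)^{2} = 14^{2} = 196$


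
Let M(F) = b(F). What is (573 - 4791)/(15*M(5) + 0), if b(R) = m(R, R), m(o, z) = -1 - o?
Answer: 703/15 ≈ 46.867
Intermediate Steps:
b(R) = -1 - R
M(F) = -1 - F
(573 - 4791)/(15*M(5) + 0) = (573 - 4791)/(15*(-1 - 1*5) + 0) = -4218/(15*(-1 - 5) + 0) = -4218/(15*(-6) + 0) = -4218/(-90 + 0) = -4218/(-90) = -4218*(-1/90) = 703/15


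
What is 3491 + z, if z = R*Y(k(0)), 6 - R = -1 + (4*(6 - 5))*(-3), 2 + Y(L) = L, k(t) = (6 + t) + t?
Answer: 3567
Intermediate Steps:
k(t) = 6 + 2*t
Y(L) = -2 + L
R = 19 (R = 6 - (-1 + (4*(6 - 5))*(-3)) = 6 - (-1 + (4*1)*(-3)) = 6 - (-1 + 4*(-3)) = 6 - (-1 - 12) = 6 - 1*(-13) = 6 + 13 = 19)
z = 76 (z = 19*(-2 + (6 + 2*0)) = 19*(-2 + (6 + 0)) = 19*(-2 + 6) = 19*4 = 76)
3491 + z = 3491 + 76 = 3567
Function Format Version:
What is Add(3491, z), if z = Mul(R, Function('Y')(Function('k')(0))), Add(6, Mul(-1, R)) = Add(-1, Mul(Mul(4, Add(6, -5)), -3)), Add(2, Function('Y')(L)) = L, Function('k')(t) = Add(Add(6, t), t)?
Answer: 3567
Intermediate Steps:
Function('k')(t) = Add(6, Mul(2, t))
Function('Y')(L) = Add(-2, L)
R = 19 (R = Add(6, Mul(-1, Add(-1, Mul(Mul(4, Add(6, -5)), -3)))) = Add(6, Mul(-1, Add(-1, Mul(Mul(4, 1), -3)))) = Add(6, Mul(-1, Add(-1, Mul(4, -3)))) = Add(6, Mul(-1, Add(-1, -12))) = Add(6, Mul(-1, -13)) = Add(6, 13) = 19)
z = 76 (z = Mul(19, Add(-2, Add(6, Mul(2, 0)))) = Mul(19, Add(-2, Add(6, 0))) = Mul(19, Add(-2, 6)) = Mul(19, 4) = 76)
Add(3491, z) = Add(3491, 76) = 3567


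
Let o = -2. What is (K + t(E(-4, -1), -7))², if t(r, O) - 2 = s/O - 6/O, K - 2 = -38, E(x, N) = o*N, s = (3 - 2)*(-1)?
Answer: 1089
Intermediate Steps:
s = -1 (s = 1*(-1) = -1)
E(x, N) = -2*N
K = -36 (K = 2 - 38 = -36)
t(r, O) = 2 - 7/O (t(r, O) = 2 + (-1/O - 6/O) = 2 - 7/O)
(K + t(E(-4, -1), -7))² = (-36 + (2 - 7/(-7)))² = (-36 + (2 - 7*(-⅐)))² = (-36 + (2 + 1))² = (-36 + 3)² = (-33)² = 1089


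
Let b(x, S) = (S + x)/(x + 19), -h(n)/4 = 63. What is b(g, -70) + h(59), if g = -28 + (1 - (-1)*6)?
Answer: -413/2 ≈ -206.50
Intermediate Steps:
h(n) = -252 (h(n) = -4*63 = -252)
g = -21 (g = -28 + (1 - 1*(-6)) = -28 + (1 + 6) = -28 + 7 = -21)
b(x, S) = (S + x)/(19 + x)
b(g, -70) + h(59) = (-70 - 21)/(19 - 21) - 252 = -91/(-2) - 252 = -1/2*(-91) - 252 = 91/2 - 252 = -413/2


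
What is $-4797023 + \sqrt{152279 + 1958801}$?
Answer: $-4797023 + 2 \sqrt{527770} \approx -4.7956 \cdot 10^{6}$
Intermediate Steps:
$-4797023 + \sqrt{152279 + 1958801} = -4797023 + \sqrt{2111080} = -4797023 + 2 \sqrt{527770}$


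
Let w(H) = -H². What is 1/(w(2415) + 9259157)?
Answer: 1/3426932 ≈ 2.9181e-7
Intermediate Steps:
1/(w(2415) + 9259157) = 1/(-1*2415² + 9259157) = 1/(-1*5832225 + 9259157) = 1/(-5832225 + 9259157) = 1/3426932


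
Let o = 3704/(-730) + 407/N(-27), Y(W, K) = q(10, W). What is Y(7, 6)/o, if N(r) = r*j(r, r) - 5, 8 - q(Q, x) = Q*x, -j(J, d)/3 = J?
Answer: 49604960/4208139 ≈ 11.788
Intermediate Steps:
j(J, d) = -3*J
q(Q, x) = 8 - Q*x
Y(W, K) = 8 - 10*W (Y(W, K) = 8 - 1*10*W = 8 - 10*W)
N(r) = -5 - 3*r² (N(r) = r*(-3*r) - 5 = -3*r² - 5 = -5 - 3*r²)
o = -4208139/800080 (o = 3704/(-730) + 407/(-5 - 3*(-27)²) = 3704*(-1/730) + 407/(-5 - 3*729) = -1852/365 + 407/(-5 - 2187) = -1852/365 + 407/(-2192) = -1852/365 + 407*(-1/2192) = -1852/365 - 407/2192 = -4208139/800080 ≈ -5.2596)
Y(7, 6)/o = (8 - 10*7)/(-4208139/800080) = (8 - 70)*(-800080/4208139) = -62*(-800080/4208139) = 49604960/4208139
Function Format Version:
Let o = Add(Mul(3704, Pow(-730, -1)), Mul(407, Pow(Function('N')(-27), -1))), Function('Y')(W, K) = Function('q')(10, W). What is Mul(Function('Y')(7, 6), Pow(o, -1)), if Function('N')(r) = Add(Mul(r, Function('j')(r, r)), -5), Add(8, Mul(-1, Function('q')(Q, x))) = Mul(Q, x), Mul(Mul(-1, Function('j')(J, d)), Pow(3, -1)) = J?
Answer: Rational(49604960, 4208139) ≈ 11.788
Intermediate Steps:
Function('j')(J, d) = Mul(-3, J)
Function('q')(Q, x) = Add(8, Mul(-1, Q, x)) (Function('q')(Q, x) = Add(8, Mul(-1, Mul(Q, x))) = Add(8, Mul(-1, Q, x)))
Function('Y')(W, K) = Add(8, Mul(-10, W)) (Function('Y')(W, K) = Add(8, Mul(-1, 10, W)) = Add(8, Mul(-10, W)))
Function('N')(r) = Add(-5, Mul(-3, Pow(r, 2))) (Function('N')(r) = Add(Mul(r, Mul(-3, r)), -5) = Add(Mul(-3, Pow(r, 2)), -5) = Add(-5, Mul(-3, Pow(r, 2))))
o = Rational(-4208139, 800080) (o = Add(Mul(3704, Pow(-730, -1)), Mul(407, Pow(Add(-5, Mul(-3, Pow(-27, 2))), -1))) = Add(Mul(3704, Rational(-1, 730)), Mul(407, Pow(Add(-5, Mul(-3, 729)), -1))) = Add(Rational(-1852, 365), Mul(407, Pow(Add(-5, -2187), -1))) = Add(Rational(-1852, 365), Mul(407, Pow(-2192, -1))) = Add(Rational(-1852, 365), Mul(407, Rational(-1, 2192))) = Add(Rational(-1852, 365), Rational(-407, 2192)) = Rational(-4208139, 800080) ≈ -5.2596)
Mul(Function('Y')(7, 6), Pow(o, -1)) = Mul(Add(8, Mul(-10, 7)), Pow(Rational(-4208139, 800080), -1)) = Mul(Add(8, -70), Rational(-800080, 4208139)) = Mul(-62, Rational(-800080, 4208139)) = Rational(49604960, 4208139)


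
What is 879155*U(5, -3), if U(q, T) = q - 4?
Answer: 879155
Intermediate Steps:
U(q, T) = -4 + q
879155*U(5, -3) = 879155*(-4 + 5) = 879155*1 = 879155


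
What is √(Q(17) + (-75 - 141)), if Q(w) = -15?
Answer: I*√231 ≈ 15.199*I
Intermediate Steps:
√(Q(17) + (-75 - 141)) = √(-15 + (-75 - 141)) = √(-15 - 216) = √(-231) = I*√231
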